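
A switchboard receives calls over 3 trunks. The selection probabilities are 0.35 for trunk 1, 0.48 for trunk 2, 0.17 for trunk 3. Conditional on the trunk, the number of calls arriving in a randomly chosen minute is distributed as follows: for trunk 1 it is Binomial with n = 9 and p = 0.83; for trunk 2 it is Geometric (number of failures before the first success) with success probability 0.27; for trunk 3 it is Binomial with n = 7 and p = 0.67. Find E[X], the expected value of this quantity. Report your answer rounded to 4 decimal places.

4.7096

Component means — 1: 7.47; 2: 2.7037; 3: 4.69.
E[X] = 0.35·7.47 + 0.48·2.7037 + 0.17·4.69 = 4.70958.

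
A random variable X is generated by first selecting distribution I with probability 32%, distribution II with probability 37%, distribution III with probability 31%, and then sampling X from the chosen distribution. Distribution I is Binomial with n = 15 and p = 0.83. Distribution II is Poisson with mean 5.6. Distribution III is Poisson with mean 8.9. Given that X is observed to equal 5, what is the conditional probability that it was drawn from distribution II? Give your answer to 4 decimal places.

0.7614

Likelihoods P(X=5 | ·): I: 2.38471e-05; II: 0.169711; III: 0.063467.
Posterior ∝ prior × likelihood. Numerator for II: 0.37·0.169711 = 0.062793.
Normalizing constant: 0.32·2.38471e-05 + 0.37·0.169711 + 0.31·0.063467 = 0.0824754.
P(II | observation) = 0.062793 / 0.0824754 = 0.761354.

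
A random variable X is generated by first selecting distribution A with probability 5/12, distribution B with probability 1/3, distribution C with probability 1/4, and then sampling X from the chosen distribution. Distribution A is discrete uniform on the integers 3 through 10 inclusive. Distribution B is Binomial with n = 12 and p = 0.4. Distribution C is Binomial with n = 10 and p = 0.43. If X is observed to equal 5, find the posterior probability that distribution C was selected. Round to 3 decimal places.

0.304

Likelihoods P(X=5 | ·): A: 0.125; B: 0.22703; C: 0.222904.
Posterior ∝ prior × likelihood. Numerator for C: 0.25·0.222904 = 0.0557259.
Normalizing constant: 0.416667·0.125 + 0.333333·0.22703 + 0.25·0.222904 = 0.183486.
P(C | observation) = 0.0557259 / 0.183486 = 0.303707.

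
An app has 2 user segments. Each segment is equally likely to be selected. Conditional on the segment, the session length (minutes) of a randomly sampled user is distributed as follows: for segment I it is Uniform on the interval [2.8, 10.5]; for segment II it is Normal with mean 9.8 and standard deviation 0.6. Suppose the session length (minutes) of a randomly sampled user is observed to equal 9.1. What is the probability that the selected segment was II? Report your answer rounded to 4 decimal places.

0.7216

Likelihoods f(9.1 | ·): I: 0.12987; II: 0.336664.
Posterior ∝ prior × likelihood. Numerator for II: 0.5·0.336664 = 0.168332.
Normalizing constant: 0.5·0.12987 + 0.5·0.336664 = 0.233267.
P(II | observation) = 0.168332 / 0.233267 = 0.721628.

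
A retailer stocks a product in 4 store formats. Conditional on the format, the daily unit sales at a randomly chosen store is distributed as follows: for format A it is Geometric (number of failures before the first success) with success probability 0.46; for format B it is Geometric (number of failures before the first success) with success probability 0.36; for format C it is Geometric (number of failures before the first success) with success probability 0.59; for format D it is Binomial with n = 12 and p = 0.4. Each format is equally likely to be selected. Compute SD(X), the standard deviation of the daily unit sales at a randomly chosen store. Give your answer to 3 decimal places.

2.333

Per component, A: μ=1.17391, E[X²]=3.93006; B: μ=1.77778, E[X²]=8.09877; C: μ=0.694915, E[X²]=1.66073; D: μ=4.8, E[X²]=25.92.
E[X] = 0.25·1.17391 + 0.25·1.77778 + 0.25·0.694915 + 0.25·4.8 = 2.11165.
E[X²] = 0.25·3.93006 + 0.25·8.09877 + 0.25·1.66073 + 0.25·25.92 = 9.90239.
Var(X) = E[X²] − (E[X])² = 9.90239 − 4.45907 = 5.44332.
SD(X) = √5.44332 = 2.33309.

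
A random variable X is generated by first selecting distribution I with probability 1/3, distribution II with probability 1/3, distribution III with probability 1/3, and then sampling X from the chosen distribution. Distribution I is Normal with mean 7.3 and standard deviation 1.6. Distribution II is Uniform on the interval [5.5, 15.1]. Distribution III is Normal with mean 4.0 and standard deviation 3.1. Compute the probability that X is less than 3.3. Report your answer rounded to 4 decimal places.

Conditional on each component, P(X < 3.3): I: 0.00620967; II: 0; III: 0.410676.
By total probability, P(X < 3.3) = 0.333333·0.00620967 + 0.333333·0 + 0.333333·0.410676 = 0.138962.

0.1390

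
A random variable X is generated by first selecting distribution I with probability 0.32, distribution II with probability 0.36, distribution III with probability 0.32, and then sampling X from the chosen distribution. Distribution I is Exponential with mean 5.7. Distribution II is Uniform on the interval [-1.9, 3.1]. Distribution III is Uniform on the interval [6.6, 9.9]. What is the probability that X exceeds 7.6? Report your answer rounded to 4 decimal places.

Conditional on each component, P(X > 7.6): I: 0.263597; II: 0; III: 0.69697.
By total probability, P(X > 7.6) = 0.32·0.263597 + 0.36·0 + 0.32·0.69697 = 0.307381.

0.3074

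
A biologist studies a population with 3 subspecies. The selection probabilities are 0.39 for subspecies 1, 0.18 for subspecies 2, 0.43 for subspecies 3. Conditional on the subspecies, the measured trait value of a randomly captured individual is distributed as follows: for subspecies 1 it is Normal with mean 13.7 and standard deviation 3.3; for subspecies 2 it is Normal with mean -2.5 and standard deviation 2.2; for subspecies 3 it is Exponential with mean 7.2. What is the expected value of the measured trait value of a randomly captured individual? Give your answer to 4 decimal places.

7.9890

Component means — 1: 13.7; 2: -2.5; 3: 7.2.
E[X] = 0.39·13.7 + 0.18·-2.5 + 0.43·7.2 = 7.989.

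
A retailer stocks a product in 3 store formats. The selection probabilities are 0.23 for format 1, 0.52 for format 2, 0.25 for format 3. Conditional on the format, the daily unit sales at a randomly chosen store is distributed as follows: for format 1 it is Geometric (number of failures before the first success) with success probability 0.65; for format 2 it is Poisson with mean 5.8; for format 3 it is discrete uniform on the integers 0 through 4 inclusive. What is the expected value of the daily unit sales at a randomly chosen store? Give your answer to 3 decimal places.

Component means — 1: 0.538462; 2: 5.8; 3: 2.
E[X] = 0.23·0.538462 + 0.52·5.8 + 0.25·2 = 3.63985.

3.640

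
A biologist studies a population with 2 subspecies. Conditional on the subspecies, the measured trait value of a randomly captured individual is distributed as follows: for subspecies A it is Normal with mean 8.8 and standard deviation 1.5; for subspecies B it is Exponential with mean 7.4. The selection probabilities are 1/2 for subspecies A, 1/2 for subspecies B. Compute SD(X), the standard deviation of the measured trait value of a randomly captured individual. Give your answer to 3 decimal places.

5.385

Per component, A: μ=8.8, E[X²]=79.69; B: μ=7.4, E[X²]=109.52.
E[X] = 0.5·8.8 + 0.5·7.4 = 8.1.
E[X²] = 0.5·79.69 + 0.5·109.52 = 94.605.
Var(X) = E[X²] − (E[X])² = 94.605 − 65.61 = 28.995.
SD(X) = √28.995 = 5.3847.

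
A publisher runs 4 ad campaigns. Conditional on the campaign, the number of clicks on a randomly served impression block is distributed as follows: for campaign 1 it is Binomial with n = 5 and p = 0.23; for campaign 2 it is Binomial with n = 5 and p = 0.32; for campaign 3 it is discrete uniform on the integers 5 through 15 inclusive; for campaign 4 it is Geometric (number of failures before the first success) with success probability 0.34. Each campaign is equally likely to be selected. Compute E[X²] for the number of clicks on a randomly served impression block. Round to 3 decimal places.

For each component E[X²] = Var + (mean)², giving 1: 2.208; 2: 3.648; 3: 110; 4: 9.47751.
Overall E[X²] = 0.25·2.208 + 0.25·3.648 + 0.25·110 + 0.25·9.47751 = 31.3334.

31.333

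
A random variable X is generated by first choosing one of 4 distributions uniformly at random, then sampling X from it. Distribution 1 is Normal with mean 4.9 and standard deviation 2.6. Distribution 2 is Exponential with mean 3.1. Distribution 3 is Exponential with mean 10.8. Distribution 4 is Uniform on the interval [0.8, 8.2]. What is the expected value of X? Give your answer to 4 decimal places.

Component means — 1: 4.9; 2: 3.1; 3: 10.8; 4: 4.5.
E[X] = 0.25·4.9 + 0.25·3.1 + 0.25·10.8 + 0.25·4.5 = 5.825.

5.8250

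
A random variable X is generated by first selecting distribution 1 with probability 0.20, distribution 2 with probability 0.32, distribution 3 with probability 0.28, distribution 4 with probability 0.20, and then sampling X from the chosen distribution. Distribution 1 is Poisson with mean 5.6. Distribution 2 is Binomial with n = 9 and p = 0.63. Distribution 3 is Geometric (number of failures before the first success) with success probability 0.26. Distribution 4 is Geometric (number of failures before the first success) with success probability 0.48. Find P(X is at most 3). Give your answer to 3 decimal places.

Conditional on each component, P(X ≤ 3): 1: 0.190622; 2: 0.0695762; 3: 0.700134; 4: 0.926884.
By total probability, P(X ≤ 3) = 0.2·0.190622 + 0.32·0.0695762 + 0.28·0.700134 + 0.2·0.926884 = 0.441803.

0.442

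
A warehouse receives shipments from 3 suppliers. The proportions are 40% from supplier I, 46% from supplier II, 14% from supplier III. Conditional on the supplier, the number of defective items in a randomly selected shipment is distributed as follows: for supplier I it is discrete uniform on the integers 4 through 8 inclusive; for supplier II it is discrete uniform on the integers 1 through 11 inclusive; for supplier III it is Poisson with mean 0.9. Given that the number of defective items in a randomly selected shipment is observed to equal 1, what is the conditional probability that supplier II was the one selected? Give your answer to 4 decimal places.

0.4494

Likelihoods P(X=1 | ·): I: 0; II: 0.0909091; III: 0.365913.
Posterior ∝ prior × likelihood. Numerator for II: 0.46·0.0909091 = 0.0418182.
Normalizing constant: 0.4·0 + 0.46·0.0909091 + 0.14·0.365913 = 0.093046.
P(II | observation) = 0.0418182 / 0.093046 = 0.449436.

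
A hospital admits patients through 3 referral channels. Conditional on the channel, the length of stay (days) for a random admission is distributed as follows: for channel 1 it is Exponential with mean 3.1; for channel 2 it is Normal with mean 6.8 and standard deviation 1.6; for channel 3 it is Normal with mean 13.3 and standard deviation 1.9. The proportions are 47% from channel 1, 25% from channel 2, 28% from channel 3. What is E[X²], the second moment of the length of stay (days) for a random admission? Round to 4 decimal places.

For each component E[X²] = Var + (mean)², giving 1: 19.22; 2: 48.8; 3: 180.5.
Overall E[X²] = 0.47·19.22 + 0.25·48.8 + 0.28·180.5 = 71.7734.

71.7734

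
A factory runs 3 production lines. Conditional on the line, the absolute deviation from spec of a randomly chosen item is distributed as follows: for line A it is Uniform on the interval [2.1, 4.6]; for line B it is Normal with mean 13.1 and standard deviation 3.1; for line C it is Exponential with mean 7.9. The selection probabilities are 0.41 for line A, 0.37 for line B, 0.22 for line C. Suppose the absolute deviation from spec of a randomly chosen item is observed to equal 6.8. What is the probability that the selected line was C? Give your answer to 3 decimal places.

Likelihoods f(6.8 | ·): A: 0; B: 0.0163198; C: 0.0535242.
Posterior ∝ prior × likelihood. Numerator for C: 0.22·0.0535242 = 0.0117753.
Normalizing constant: 0.41·0 + 0.37·0.0163198 + 0.22·0.0535242 = 0.0178136.
P(C | observation) = 0.0117753 / 0.0178136 = 0.661028.

0.661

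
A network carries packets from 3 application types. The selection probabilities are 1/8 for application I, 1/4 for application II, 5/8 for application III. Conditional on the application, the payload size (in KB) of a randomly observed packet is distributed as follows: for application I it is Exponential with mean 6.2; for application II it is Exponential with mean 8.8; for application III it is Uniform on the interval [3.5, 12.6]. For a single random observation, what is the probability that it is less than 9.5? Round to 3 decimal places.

Conditional on each application, P(X < 9.5): I: 0.783953; II: 0.66025; III: 0.659341.
By total probability, P(X < 9.5) = 0.125·0.783953 + 0.25·0.66025 + 0.625·0.659341 = 0.675145.

0.675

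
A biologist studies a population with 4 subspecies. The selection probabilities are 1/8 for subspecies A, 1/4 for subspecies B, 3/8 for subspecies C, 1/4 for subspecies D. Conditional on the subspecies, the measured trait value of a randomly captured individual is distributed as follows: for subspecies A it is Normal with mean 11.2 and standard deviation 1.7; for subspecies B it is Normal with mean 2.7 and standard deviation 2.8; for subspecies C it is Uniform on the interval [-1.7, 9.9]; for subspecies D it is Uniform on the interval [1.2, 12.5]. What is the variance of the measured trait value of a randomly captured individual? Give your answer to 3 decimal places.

Per component, A: μ=11.2, E[X²]=128.33; B: μ=2.7, E[X²]=15.13; C: μ=4.1, E[X²]=28.0233; D: μ=6.85, E[X²]=57.5633.
E[X] = 0.125·11.2 + 0.25·2.7 + 0.375·4.1 + 0.25·6.85 = 5.325.
E[X²] = 0.125·128.33 + 0.25·15.13 + 0.375·28.0233 + 0.25·57.5633 = 44.7233.
Var(X) = E[X²] − (E[X])² = 44.7233 − 28.3556 = 16.3677.

16.368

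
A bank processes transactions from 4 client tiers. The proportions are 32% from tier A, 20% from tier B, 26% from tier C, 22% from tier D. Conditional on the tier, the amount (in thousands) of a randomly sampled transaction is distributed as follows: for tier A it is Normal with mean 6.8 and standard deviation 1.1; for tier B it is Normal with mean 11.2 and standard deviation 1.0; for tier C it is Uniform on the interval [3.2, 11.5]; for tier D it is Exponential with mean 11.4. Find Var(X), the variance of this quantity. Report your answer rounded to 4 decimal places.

Per component, A: μ=6.8, E[X²]=47.45; B: μ=11.2, E[X²]=126.44; C: μ=7.35, E[X²]=59.7633; D: μ=11.4, E[X²]=259.92.
E[X] = 0.32·6.8 + 0.2·11.2 + 0.26·7.35 + 0.22·11.4 = 8.835.
E[X²] = 0.32·47.45 + 0.2·126.44 + 0.26·59.7633 + 0.22·259.92 = 113.193.
Var(X) = E[X²] − (E[X])² = 113.193 − 78.0572 = 35.1356.

35.1356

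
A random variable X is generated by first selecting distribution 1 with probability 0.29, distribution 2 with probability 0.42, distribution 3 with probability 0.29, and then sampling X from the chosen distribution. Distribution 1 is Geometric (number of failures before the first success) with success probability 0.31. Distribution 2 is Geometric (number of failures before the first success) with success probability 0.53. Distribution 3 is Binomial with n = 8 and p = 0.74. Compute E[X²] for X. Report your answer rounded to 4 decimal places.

For each component E[X²] = Var + (mean)², giving 1: 12.1342; 2: 2.45959; 3: 36.5856.
Overall E[X²] = 0.29·12.1342 + 0.42·2.45959 + 0.29·36.5856 = 15.1618.

15.1618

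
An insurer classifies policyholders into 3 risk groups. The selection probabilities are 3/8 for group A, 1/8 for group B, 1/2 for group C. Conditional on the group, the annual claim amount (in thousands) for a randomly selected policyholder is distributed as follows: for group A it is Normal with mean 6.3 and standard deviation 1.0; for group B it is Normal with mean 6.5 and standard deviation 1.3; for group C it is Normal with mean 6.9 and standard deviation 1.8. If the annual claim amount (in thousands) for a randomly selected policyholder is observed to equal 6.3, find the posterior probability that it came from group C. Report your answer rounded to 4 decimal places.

0.3586

Likelihoods f(6.3 | ·): A: 0.398942; B: 0.303268; C: 0.209657.
Posterior ∝ prior × likelihood. Numerator for C: 0.5·0.209657 = 0.104829.
Normalizing constant: 0.375·0.398942 + 0.125·0.303268 + 0.5·0.209657 = 0.292341.
P(C | observation) = 0.104829 / 0.292341 = 0.358584.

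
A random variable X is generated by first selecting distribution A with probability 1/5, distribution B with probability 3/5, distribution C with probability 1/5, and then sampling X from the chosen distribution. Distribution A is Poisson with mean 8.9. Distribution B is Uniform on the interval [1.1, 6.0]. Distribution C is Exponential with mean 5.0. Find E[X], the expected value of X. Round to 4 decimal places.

4.9100

Component means — A: 8.9; B: 3.55; C: 5.
E[X] = 0.2·8.9 + 0.6·3.55 + 0.2·5 = 4.91.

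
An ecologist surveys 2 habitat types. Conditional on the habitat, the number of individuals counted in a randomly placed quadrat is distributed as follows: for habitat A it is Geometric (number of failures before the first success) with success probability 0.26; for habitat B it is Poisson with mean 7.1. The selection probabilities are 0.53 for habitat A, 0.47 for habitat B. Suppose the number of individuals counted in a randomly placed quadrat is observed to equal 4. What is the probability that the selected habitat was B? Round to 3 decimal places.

Likelihoods P(X=4 | ·): A: 0.0779651; B: 0.0873638.
Posterior ∝ prior × likelihood. Numerator for B: 0.47·0.0873638 = 0.041061.
Normalizing constant: 0.53·0.0779651 + 0.47·0.0873638 = 0.0823825.
P(B | observation) = 0.041061 / 0.0823825 = 0.498419.

0.498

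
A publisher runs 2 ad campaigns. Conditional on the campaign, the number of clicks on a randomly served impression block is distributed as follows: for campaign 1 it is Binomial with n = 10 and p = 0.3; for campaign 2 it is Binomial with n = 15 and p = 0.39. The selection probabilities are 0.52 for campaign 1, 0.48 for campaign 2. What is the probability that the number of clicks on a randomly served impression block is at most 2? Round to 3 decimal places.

0.215

Conditional on each campaign, P(X ≤ 2): 1: 0.382783; 2: 0.0322391.
By total probability, P(X ≤ 2) = 0.52·0.382783 + 0.48·0.0322391 = 0.214522.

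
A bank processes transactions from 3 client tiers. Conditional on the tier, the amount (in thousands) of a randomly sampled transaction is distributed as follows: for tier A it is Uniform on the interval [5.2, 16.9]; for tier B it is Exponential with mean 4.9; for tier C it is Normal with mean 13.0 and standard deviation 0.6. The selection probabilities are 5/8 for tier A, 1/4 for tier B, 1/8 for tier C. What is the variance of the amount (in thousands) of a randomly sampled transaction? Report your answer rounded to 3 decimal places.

Per component, A: μ=11.05, E[X²]=133.51; B: μ=4.9, E[X²]=48.02; C: μ=13, E[X²]=169.36.
E[X] = 0.625·11.05 + 0.25·4.9 + 0.125·13 = 9.75625.
E[X²] = 0.625·133.51 + 0.25·48.02 + 0.125·169.36 = 116.619.
Var(X) = E[X²] − (E[X])² = 116.619 − 95.1844 = 21.4343.

21.434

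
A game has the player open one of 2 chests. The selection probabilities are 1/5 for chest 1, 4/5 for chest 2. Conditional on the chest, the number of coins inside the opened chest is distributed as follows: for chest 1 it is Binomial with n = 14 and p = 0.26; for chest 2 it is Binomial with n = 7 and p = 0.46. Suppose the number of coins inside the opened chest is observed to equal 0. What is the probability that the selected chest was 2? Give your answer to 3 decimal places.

0.784

Likelihoods P(X=0 | ·): 1: 0.0147654; 2: 0.0133893.
Posterior ∝ prior × likelihood. Numerator for 2: 0.8·0.0133893 = 0.0107114.
Normalizing constant: 0.2·0.0147654 + 0.8·0.0133893 = 0.0136645.
P(2 | observation) = 0.0107114 / 0.0136645 = 0.783887.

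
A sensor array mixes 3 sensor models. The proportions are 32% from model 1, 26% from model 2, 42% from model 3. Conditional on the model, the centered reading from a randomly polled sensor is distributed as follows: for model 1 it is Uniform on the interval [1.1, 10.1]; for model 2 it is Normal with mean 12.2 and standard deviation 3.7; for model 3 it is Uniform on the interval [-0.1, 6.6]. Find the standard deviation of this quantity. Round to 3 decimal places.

4.517

Per component, 1: μ=5.6, E[X²]=38.11; 2: μ=12.2, E[X²]=162.53; 3: μ=3.25, E[X²]=14.3033.
E[X] = 0.32·5.6 + 0.26·12.2 + 0.42·3.25 = 6.329.
E[X²] = 0.32·38.11 + 0.26·162.53 + 0.42·14.3033 = 60.4604.
Var(X) = E[X²] − (E[X])² = 60.4604 − 40.0562 = 20.4042.
SD(X) = √20.4042 = 4.5171.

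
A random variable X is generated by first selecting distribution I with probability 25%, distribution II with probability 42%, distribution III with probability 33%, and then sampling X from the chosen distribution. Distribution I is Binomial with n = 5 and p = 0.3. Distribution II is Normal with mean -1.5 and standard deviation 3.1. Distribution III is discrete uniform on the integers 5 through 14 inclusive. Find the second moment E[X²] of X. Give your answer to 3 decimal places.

38.311

For each component E[X²] = Var + (mean)², giving I: 3.3; II: 11.86; III: 98.5.
Overall E[X²] = 0.25·3.3 + 0.42·11.86 + 0.33·98.5 = 38.3112.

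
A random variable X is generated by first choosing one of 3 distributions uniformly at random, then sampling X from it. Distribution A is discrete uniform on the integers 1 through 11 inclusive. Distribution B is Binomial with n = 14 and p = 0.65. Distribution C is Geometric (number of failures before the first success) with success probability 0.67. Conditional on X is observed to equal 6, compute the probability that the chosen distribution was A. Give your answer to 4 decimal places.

0.6367

Likelihoods P(X=6 | ·): A: 0.0909091; B: 0.0510011; C: 0.000865284.
Posterior ∝ prior × likelihood. Numerator for A: 0.333333·0.0909091 = 0.030303.
Normalizing constant: 0.333333·0.0909091 + 0.333333·0.0510011 + 0.333333·0.000865284 = 0.0475918.
P(A | observation) = 0.030303 / 0.0475918 = 0.636727.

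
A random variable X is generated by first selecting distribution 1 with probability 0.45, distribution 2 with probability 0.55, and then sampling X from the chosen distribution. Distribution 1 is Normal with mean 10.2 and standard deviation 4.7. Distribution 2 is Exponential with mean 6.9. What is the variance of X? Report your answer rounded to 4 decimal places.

38.8213

Per component, 1: μ=10.2, E[X²]=126.13; 2: μ=6.9, E[X²]=95.22.
E[X] = 0.45·10.2 + 0.55·6.9 = 8.385.
E[X²] = 0.45·126.13 + 0.55·95.22 = 109.13.
Var(X) = E[X²] − (E[X])² = 109.13 − 70.3082 = 38.8213.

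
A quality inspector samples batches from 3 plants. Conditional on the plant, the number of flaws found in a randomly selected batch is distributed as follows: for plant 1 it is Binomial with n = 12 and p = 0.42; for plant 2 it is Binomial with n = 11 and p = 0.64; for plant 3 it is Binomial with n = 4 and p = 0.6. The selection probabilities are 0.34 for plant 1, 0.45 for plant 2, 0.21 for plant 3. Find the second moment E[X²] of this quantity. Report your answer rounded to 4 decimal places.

For each component E[X²] = Var + (mean)², giving 1: 28.3248; 2: 52.096; 3: 6.72.
Overall E[X²] = 0.34·28.3248 + 0.45·52.096 + 0.21·6.72 = 34.4848.

34.4848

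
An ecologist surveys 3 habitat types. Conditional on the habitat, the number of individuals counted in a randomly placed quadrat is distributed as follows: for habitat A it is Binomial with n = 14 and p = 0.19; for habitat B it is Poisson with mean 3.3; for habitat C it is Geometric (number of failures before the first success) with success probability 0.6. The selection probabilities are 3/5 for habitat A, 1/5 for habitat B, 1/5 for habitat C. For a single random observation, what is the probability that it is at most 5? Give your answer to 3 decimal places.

0.955

Conditional on each habitat, P(X ≤ 5): A: 0.965108; B: 0.882877; C: 0.995904.
By total probability, P(X ≤ 5) = 0.6·0.965108 + 0.2·0.882877 + 0.2·0.995904 = 0.954821.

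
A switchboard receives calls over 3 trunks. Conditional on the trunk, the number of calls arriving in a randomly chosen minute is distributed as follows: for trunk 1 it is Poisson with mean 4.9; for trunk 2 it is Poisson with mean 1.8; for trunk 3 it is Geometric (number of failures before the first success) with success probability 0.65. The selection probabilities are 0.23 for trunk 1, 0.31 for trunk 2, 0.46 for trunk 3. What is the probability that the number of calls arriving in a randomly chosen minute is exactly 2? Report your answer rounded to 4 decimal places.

Conditional on each trunk, P(X = 2): 1: 0.0893962; 2: 0.267784; 3: 0.079625.
By total probability, P(X = 2) = 0.23·0.0893962 + 0.31·0.267784 + 0.46·0.079625 = 0.140202.

0.1402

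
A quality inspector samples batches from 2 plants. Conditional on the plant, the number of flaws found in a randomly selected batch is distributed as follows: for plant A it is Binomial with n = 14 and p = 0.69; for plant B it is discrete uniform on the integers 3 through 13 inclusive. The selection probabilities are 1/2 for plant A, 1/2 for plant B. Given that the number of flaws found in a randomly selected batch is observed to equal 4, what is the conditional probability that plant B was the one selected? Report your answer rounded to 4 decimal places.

0.9800

Likelihoods P(X=4 | ·): A: 0.00185972; B: 0.0909091.
Posterior ∝ prior × likelihood. Numerator for B: 0.5·0.0909091 = 0.0454545.
Normalizing constant: 0.5·0.00185972 + 0.5·0.0909091 = 0.0463844.
P(B | observation) = 0.0454545 / 0.0463844 = 0.979953.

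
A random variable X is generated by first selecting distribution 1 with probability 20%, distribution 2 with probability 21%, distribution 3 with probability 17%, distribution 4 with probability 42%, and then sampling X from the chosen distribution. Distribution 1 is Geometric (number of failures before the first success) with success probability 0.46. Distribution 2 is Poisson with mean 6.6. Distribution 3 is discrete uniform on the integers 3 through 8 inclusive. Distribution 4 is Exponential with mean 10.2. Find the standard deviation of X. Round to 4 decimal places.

Per component, 1: μ=1.17391, E[X²]=3.93006; 2: μ=6.6, E[X²]=50.16; 3: μ=5.5, E[X²]=33.1667; 4: μ=10.2, E[X²]=208.08.
E[X] = 0.2·1.17391 + 0.21·6.6 + 0.17·5.5 + 0.42·10.2 = 6.83978.
E[X²] = 0.2·3.93006 + 0.21·50.16 + 0.17·33.1667 + 0.42·208.08 = 104.352.
Var(X) = E[X²] − (E[X])² = 104.352 − 46.7826 = 57.5689.
SD(X) = √57.5689 = 7.58742.

7.5874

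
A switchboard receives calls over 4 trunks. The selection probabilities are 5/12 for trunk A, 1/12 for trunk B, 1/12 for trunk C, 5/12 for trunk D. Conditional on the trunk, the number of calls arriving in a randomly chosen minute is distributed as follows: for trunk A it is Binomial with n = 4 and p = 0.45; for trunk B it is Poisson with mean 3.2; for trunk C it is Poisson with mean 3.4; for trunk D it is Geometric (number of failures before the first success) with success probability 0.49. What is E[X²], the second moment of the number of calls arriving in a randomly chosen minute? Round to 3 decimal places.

For each component E[X²] = Var + (mean)², giving A: 4.23; B: 13.44; C: 14.96; D: 3.20741.
Overall E[X²] = 0.416667·4.23 + 0.0833333·13.44 + 0.0833333·14.96 + 0.416667·3.20741 = 5.46559.

5.466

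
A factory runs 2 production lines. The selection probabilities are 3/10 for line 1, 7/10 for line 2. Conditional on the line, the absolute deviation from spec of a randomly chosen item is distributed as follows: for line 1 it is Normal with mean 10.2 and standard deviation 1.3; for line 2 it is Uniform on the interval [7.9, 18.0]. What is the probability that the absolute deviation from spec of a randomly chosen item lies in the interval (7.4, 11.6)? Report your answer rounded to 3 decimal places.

Conditional on each line, P(7.4 < X < 11.6): 1: 0.843617; 2: 0.366337.
By total probability, P(7.4 < X < 11.6) = 0.3·0.843617 + 0.7·0.366337 = 0.509521.

0.510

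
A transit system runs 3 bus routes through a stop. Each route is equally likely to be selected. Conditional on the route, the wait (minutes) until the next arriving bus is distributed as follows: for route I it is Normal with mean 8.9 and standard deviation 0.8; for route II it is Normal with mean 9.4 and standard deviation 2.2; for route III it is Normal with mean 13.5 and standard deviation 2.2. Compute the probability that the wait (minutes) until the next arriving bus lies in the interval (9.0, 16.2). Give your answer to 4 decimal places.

Conditional on each route, P(9.0 < X < 16.2): I: 0.450262; II: 0.57114; III: 0.869735.
By total probability, P(9.0 < X < 16.2) = 0.333333·0.450262 + 0.333333·0.57114 + 0.333333·0.869735 = 0.630379.

0.6304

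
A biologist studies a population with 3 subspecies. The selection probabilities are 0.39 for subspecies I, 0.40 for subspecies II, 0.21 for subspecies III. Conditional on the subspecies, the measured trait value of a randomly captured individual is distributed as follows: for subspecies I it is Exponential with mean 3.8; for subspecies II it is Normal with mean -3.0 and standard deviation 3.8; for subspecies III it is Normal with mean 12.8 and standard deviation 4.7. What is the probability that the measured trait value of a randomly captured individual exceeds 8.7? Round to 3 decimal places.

0.210

Conditional on each subspecies, P(X > 8.7): I: 0.10132; II: 0.00103867; III: 0.808489.
By total probability, P(X > 8.7) = 0.39·0.10132 + 0.4·0.00103867 + 0.21·0.808489 = 0.209713.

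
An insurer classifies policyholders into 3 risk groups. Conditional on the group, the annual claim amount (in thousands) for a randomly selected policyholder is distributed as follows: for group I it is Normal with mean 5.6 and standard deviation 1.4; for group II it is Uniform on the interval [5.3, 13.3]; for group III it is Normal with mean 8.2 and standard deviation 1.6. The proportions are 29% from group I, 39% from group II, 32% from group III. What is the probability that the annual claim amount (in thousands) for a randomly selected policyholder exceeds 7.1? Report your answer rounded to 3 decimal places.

Conditional on each group, P(X > 7.1): I: 0.141988; II: 0.775; III: 0.754116.
By total probability, P(X > 7.1) = 0.29·0.141988 + 0.39·0.775 + 0.32·0.754116 = 0.584744.

0.585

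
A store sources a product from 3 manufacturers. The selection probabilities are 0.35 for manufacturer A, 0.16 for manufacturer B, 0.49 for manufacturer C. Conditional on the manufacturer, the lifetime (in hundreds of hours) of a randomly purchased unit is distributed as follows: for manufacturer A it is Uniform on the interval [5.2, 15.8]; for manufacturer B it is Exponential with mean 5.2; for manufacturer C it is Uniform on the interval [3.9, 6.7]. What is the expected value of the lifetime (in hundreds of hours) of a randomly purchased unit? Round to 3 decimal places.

Component means — A: 10.5; B: 5.2; C: 5.3.
E[X] = 0.35·10.5 + 0.16·5.2 + 0.49·5.3 = 7.104.

7.104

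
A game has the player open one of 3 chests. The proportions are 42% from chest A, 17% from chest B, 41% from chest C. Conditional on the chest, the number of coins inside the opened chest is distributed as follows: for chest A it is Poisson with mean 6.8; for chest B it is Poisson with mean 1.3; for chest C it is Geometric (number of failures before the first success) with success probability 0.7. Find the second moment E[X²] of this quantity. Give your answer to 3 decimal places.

For each component E[X²] = Var + (mean)², giving A: 53.04; B: 2.99; C: 0.795918.
Overall E[X²] = 0.42·53.04 + 0.17·2.99 + 0.41·0.795918 = 23.1114.

23.111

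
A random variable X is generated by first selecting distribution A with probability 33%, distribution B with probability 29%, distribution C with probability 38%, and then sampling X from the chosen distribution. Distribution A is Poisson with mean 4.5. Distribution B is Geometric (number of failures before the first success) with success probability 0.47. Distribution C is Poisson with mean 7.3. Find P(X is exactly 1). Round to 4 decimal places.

0.0906

Conditional on each component, P(X = 1): A: 0.0499905; B: 0.2491; C: 0.00493143.
By total probability, P(X = 1) = 0.33·0.0499905 + 0.29·0.2491 + 0.38·0.00493143 = 0.0906098.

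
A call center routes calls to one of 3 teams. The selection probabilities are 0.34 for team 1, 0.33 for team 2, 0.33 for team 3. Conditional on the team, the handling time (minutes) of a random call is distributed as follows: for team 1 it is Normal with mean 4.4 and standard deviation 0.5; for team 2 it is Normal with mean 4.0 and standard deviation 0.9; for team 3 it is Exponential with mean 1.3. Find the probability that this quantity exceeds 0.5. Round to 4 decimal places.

0.8946

Conditional on each team, P(X > 0.5): 1: 1; 2: 0.99995; 3: 0.680712.
By total probability, P(X > 0.5) = 0.34·1 + 0.33·0.99995 + 0.33·0.680712 = 0.894618.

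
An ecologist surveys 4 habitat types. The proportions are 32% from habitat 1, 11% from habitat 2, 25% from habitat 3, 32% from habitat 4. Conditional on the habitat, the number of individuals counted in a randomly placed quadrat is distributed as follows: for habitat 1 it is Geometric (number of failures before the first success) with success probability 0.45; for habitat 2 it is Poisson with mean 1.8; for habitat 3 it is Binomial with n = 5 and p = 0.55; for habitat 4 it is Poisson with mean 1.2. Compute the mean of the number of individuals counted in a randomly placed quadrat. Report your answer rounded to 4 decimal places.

1.6606

Component means — 1: 1.22222; 2: 1.8; 3: 2.75; 4: 1.2.
E[X] = 0.32·1.22222 + 0.11·1.8 + 0.25·2.75 + 0.32·1.2 = 1.66061.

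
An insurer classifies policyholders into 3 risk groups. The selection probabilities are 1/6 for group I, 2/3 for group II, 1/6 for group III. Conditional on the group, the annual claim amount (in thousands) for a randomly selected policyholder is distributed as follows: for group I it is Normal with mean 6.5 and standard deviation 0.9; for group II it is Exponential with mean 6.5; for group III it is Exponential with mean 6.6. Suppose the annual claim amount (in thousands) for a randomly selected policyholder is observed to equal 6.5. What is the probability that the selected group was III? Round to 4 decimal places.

Likelihoods f(6.5 | ·): I: 0.443269; II: 0.0565968; III: 0.0565903.
Posterior ∝ prior × likelihood. Numerator for III: 0.166667·0.0565903 = 0.00943171.
Normalizing constant: 0.166667·0.443269 + 0.666667·0.0565968 + 0.166667·0.0565903 = 0.121041.
P(III | observation) = 0.00943171 / 0.121041 = 0.0779215.

0.0779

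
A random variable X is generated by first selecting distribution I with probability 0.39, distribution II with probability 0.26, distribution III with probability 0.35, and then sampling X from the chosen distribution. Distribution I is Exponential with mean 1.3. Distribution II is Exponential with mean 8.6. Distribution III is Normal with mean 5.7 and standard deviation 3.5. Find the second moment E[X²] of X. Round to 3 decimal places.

For each component E[X²] = Var + (mean)², giving I: 3.38; II: 147.92; III: 44.74.
Overall E[X²] = 0.39·3.38 + 0.26·147.92 + 0.35·44.74 = 55.4364.

55.436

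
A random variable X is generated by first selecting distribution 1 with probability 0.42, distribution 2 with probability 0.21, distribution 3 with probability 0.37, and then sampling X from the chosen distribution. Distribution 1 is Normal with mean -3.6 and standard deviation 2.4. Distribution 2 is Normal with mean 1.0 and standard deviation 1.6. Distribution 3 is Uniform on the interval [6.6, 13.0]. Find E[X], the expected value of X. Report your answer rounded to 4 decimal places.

2.3240

Component means — 1: -3.6; 2: 1; 3: 9.8.
E[X] = 0.42·-3.6 + 0.21·1 + 0.37·9.8 = 2.324.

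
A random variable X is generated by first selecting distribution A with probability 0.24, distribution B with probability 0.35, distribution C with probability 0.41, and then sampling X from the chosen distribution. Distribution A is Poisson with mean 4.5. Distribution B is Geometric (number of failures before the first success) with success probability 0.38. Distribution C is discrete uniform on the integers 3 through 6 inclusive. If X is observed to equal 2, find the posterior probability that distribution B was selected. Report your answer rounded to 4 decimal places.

Likelihoods P(X=2 | ·): A: 0.112479; B: 0.146072; C: 0.
Posterior ∝ prior × likelihood. Numerator for B: 0.35·0.146072 = 0.0511252.
Normalizing constant: 0.24·0.112479 + 0.35·0.146072 + 0.41·0 = 0.0781201.
P(B | observation) = 0.0511252 / 0.0781201 = 0.654444.

0.6544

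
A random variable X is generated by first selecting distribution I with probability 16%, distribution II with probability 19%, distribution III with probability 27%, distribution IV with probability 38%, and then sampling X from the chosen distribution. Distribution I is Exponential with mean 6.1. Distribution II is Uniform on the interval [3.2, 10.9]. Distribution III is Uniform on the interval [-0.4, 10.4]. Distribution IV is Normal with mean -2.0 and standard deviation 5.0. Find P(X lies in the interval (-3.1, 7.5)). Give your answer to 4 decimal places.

0.6290

Conditional on each component, P(-3.1 < X < 7.5): I: 0.707564; II: 0.558442; III: 0.731481; IV: 0.558348.
By total probability, P(-3.1 < X < 7.5) = 0.16·0.707564 + 0.19·0.558442 + 0.27·0.731481 + 0.38·0.558348 = 0.628986.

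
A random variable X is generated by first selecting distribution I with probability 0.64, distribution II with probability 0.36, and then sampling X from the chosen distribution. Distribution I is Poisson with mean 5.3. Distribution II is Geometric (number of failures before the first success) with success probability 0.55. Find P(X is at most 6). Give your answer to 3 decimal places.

Conditional on each component, P(X ≤ 6): I: 0.717134; II: 0.996263.
By total probability, P(X ≤ 6) = 0.64·0.717134 + 0.36·0.996263 = 0.81762.

0.818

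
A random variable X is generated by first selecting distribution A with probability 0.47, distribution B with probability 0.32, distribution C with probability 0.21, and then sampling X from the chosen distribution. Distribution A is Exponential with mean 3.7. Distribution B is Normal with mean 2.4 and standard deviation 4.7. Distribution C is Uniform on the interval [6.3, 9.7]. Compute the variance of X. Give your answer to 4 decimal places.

Per component, A: μ=3.7, E[X²]=27.38; B: μ=2.4, E[X²]=27.85; C: μ=8, E[X²]=64.9633.
E[X] = 0.47·3.7 + 0.32·2.4 + 0.21·8 = 4.187.
E[X²] = 0.47·27.38 + 0.32·27.85 + 0.21·64.9633 = 35.4229.
Var(X) = E[X²] − (E[X])² = 35.4229 − 17.531 = 17.8919.

17.8919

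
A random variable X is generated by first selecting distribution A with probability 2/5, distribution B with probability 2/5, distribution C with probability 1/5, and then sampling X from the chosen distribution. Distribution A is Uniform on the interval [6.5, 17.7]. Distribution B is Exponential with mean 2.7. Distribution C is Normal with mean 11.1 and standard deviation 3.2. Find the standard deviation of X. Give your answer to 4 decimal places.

Per component, A: μ=12.1, E[X²]=156.863; B: μ=2.7, E[X²]=14.58; C: μ=11.1, E[X²]=133.45.
E[X] = 0.4·12.1 + 0.4·2.7 + 0.2·11.1 = 8.14.
E[X²] = 0.4·156.863 + 0.4·14.58 + 0.2·133.45 = 95.2673.
Var(X) = E[X²] − (E[X])² = 95.2673 − 66.2596 = 29.0077.
SD(X) = √29.0077 = 5.38588.

5.3859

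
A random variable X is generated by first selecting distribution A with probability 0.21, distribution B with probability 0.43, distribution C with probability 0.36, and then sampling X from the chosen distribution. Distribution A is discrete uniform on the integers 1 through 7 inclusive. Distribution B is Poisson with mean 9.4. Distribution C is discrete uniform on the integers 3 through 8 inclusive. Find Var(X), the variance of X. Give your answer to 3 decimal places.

11.090

Per component, A: μ=4, E[X²]=20; B: μ=9.4, E[X²]=97.76; C: μ=5.5, E[X²]=33.1667.
E[X] = 0.21·4 + 0.43·9.4 + 0.36·5.5 = 6.862.
E[X²] = 0.21·20 + 0.43·97.76 + 0.36·33.1667 = 58.1768.
Var(X) = E[X²] − (E[X])² = 58.1768 − 47.087 = 11.0898.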